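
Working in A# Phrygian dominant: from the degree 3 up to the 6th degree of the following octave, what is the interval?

Spelling A# Phrygian dominant: A# B C## D# E# F# G#.
That puts C## below F#.
11 letter names make it an eleventh; at 16 semitones (a half step narrower than perfect) the quality is diminished.

diminished 11th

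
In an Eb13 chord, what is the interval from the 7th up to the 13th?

The chord tones of Eb dominant thirteenth are Eb, G, Bb, Db, F, C.
7th = Db; 13th = C.
Counting 7 letters and 11 half steps from Db gives a major seventh.

major 7th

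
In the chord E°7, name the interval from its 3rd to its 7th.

E°7 (E diminished seventh) is spelled E–G–B♭–D♭.
3rd = G; 7th = D♭.
5 letter names make it a fifth; at 6 semitones (a half step narrower than perfect) the quality is diminished.

diminished fifth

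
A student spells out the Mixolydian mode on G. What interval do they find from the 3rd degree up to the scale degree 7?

The scale runs G A B C D E F.
That puts B below F.
B up to F is 6 semitones, a half step narrower than a perfect fifth, so the interval is diminished.

diminished fifth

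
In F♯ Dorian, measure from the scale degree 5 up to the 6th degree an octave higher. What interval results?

major ninth

Spelling F♯ Dorian: F♯ G♯ A B C♯ D♯ E.
So we need the interval from C♯ up to D♯.
C♯ up to D♯ spans 9 letter names and 14 semitones — a major ninth.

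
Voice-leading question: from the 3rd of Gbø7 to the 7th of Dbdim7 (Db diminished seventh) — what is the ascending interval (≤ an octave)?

minor second

The 3rd of Gbø7 is Bbb; the 7th of Dbdim7 (Db diminished seventh) is Cbb.
Bbb up to Cbb is 1 semitone, a half step narrower than a major second, so the interval is minor.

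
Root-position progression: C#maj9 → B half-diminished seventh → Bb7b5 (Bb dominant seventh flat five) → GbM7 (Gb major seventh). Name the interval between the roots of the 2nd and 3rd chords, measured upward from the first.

diminished 8th

The roots are B and Bb.
8 letter names make it an octave; at 11 semitones (a half step narrower than perfect) the quality is diminished.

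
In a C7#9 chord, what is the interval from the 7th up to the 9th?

augmented third

C7#9: C–E–G–Bb–D#.
That puts Bb below D#.
Bb up to D# is 5 semitones, a half step wider than a major third, so the interval is augmented.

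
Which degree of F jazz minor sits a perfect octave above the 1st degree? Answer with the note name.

F

The scale is F G A♭ B♭ C D E.
The 1st degree is F; a perfect octave above that is F — scale degree 1.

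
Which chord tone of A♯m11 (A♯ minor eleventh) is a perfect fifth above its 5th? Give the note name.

A♯ minor eleventh: A♯–C♯–E♯–G♯–B♯–D♯.
The 5th is E♯. A perfect fifth above E♯ is B♯.
B♯ is the chord's 9th.

B#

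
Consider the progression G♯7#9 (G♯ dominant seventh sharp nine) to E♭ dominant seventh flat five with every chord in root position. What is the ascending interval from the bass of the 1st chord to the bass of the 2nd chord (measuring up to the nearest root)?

The roots are G♯ and E♭.
G♯ up to E♭ is 7 semitones, a whole step narrower than a major sixth, so the interval is diminished.

diminished sixth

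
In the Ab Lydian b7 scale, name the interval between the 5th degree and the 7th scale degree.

Spelling the Ab Lydian b7 scale: Ab Bb C D Eb F Gb.
5th degree = Eb; scale degree 7 = Gb.
Eb up to Gb is 3 semitones, a half step narrower than a major third, so the interval is minor.

m3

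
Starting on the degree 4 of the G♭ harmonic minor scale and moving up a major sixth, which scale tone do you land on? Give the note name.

Ab

The scale is G♭ A♭ B𝄫 C♭ D♭ E𝄫 F.
The degree 4 is C♭; a major sixth above that is A♭ — scale degree 2.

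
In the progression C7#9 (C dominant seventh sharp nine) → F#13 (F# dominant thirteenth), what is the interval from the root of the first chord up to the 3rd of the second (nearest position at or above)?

The root of C7#9 (C dominant seventh sharp nine) is C; the 3rd of F#13 (F# dominant thirteenth) is A#.
6 letter names make it a sixth; at 10 semitones (a half step wider than major) the quality is augmented.

A6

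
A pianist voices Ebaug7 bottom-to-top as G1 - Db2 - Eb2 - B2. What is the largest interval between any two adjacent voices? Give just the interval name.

augmented fifth

Adjacent intervals: G1→Db2 = diminished fifth; Db2→Eb2 = major second; Eb2→B2 = augmented fifth.
The largest is Eb2 to B2, an augmented fifth (8 semitones).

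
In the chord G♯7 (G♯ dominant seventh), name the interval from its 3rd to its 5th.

minor 3rd

G♯ dominant seventh: G♯–B♯–D♯–F♯.
The 3rd is B♯ and the 5th is D♯.
From B♯ to D♯: 3 semitones over a third = minor.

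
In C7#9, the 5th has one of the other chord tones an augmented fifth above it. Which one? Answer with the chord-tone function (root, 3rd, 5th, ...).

Spelling the chord: C-E-G-Bb-D#.
The 5th is G. An augmented fifth above G is D#.
D# is the chord's 9th.

9th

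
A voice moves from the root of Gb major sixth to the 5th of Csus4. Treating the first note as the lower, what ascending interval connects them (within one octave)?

The root of Gb major sixth is Gb; the 5th of Csus4 is G.
From Gb to G: 1 semitone over a unison = augmented.

augmented unison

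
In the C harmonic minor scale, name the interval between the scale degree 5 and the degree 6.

m2

The scale runs C D E♭ F G A♭ B.
Scale degree 5 = G; 6th degree = A♭.
G up to A♭ is 1 semitone, a half step narrower than a major second, so the interval is minor.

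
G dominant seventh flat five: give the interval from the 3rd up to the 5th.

diminished 3rd

G dominant seventh flat five is spelled G–B–D♭–F.
The 3rd is B and the 5th is D♭.
From B to D♭: 2 semitones over a third = diminished.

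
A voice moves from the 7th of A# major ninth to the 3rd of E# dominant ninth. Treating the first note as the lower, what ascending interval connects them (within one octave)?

perfect unison

The 7th of A# major ninth is G##; the 3rd of E# dominant ninth is G##.
G## up to G## spans 1 letter names and 0 semitones — a perfect unison.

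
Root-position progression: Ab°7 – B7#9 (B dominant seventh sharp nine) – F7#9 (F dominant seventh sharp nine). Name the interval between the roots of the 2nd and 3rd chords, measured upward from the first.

diminished 5th

The roots are B and F.
B up to F is 6 semitones, a half step narrower than a perfect fifth, so the interval is diminished.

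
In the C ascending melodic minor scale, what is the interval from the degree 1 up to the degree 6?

The scale runs C D Eb F G A B.
That puts C below A.
From C to A is 9 semitones, exactly the major sixth.

major 6th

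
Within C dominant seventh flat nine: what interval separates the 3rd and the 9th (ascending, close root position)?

C7b9 (C dominant seventh flat nine) is spelled C E G B♭ D♭.
That puts E below D♭.
E up to D♭ is 9 semitones, a whole step narrower than a major seventh, so the interval is diminished.

d7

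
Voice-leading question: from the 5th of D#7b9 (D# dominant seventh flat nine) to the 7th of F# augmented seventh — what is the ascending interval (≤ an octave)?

diminished fifth

The 5th of D#7b9 (D# dominant seventh flat nine) is A#; the 7th of F# augmented seventh is E.
A# up to E is 6 semitones, a half step narrower than a perfect fifth, so the interval is diminished.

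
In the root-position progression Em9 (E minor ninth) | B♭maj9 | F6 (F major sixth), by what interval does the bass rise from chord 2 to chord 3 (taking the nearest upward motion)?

perfect fifth

The roots are B♭ and F.
Counting 5 letters and 7 half steps from B♭ gives a perfect fifth.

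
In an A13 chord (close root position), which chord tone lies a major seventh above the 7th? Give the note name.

A13 is spelled A-C#-E-G-B-F#.
The 7th is G. A major seventh above G is F#.
F# is the chord's 13th.

F#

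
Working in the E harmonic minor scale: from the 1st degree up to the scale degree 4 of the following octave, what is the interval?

Spelling the E harmonic minor scale: E F# G A B C D#.
The 1st degree is E and the 4th scale degree (up an octave) is A.
From E to A is 17 semitones, exactly the perfect eleventh.

P11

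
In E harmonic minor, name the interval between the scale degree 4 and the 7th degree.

augmented fourth

E harmonic minor: E F# G A B C D#.
Scale degree 4 = A; scale degree 7 = D#.
From A to D#: 6 semitones over a fourth = augmented.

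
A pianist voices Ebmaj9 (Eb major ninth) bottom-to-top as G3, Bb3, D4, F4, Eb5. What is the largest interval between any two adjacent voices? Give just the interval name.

Adjacent intervals: G3→Bb3 = minor third; Bb3→D4 = major third; D4→F4 = minor third; F4→Eb5 = minor seventh.
The largest is F4 to Eb5, a minor seventh (10 semitones).

minor seventh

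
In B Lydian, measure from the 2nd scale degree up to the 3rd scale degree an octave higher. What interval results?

B lydian: B C♯ D♯ E♯ F♯ G♯ A♯.
That puts C♯ below D♯.
Counting 9 letters and 14 half steps from C♯ gives a major ninth.

major ninth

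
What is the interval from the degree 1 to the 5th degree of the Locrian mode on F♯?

The scale runs F♯ G A B C D E.
So we need the interval from F♯ up to C.
5 letter names make it a fifth; at 6 semitones (a half step narrower than perfect) the quality is diminished.

diminished 5th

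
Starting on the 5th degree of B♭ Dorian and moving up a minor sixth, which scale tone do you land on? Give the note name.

Db

The scale is B♭ C D♭ E♭ F G A♭.
The 5th degree is F; a minor sixth above that is D♭ — scale degree 3.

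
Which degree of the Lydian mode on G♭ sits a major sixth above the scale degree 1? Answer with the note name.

Eb

The scale is G♭ A♭ B♭ C D♭ E♭ F.
The scale degree 1 is G♭; a major sixth above that is E♭ — scale degree 6.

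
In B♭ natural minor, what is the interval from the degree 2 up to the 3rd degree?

Spelling B♭ natural minor: B♭ C D♭ E♭ F G♭ A♭.
The degree 2 is C and the 3rd degree is D♭.
C up to D♭ is 1 semitone, a half step narrower than a major second, so the interval is minor.

minor second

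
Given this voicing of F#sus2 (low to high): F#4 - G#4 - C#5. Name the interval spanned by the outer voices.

perfect fifth

The outer voices are F#4 and C#5.
Counting 5 letters and 7 half steps from F# gives a perfect fifth.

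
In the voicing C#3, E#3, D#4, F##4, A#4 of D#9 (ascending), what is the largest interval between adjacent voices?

minor seventh

Adjacent intervals: C#3→E#3 = major third; E#3→D#4 = minor seventh; D#4→F##4 = major third; F##4→A#4 = minor third.
The largest is E#3 to D#4, a minor seventh (10 semitones).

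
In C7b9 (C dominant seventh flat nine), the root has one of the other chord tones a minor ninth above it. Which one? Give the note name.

Db

C7b9: C, E, G, Bb, Db.
The root is C. A minor ninth above C is Db.
Db is the chord's 9th.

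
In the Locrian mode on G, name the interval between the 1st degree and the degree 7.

minor seventh

The scale runs G Ab Bb C Db Eb F.
1st degree = G; degree 7 = F.
G up to F is 10 semitones, a half step narrower than a major seventh, so the interval is minor.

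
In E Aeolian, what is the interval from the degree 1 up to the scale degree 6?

The scale runs E F♯ G A B C D.
That puts E below C.
From E to C: 8 semitones over a sixth = minor.

minor sixth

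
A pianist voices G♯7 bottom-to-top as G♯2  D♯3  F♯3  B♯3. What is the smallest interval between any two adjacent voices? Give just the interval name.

Adjacent intervals: G♯2→D♯3 = perfect fifth; D♯3→F♯3 = minor third; F♯3→B♯3 = augmented fourth.
The smallest is D♯3 to F♯3, a minor third (3 semitones).

m3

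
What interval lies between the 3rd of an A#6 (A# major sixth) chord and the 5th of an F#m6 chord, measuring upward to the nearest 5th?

diminished 8th

A#6 (A# major sixth) has C## as its 3rd, and F#m6 has C# as its 5th.
C## up to C# is 11 semitones, a half step narrower than a perfect octave, so the interval is diminished.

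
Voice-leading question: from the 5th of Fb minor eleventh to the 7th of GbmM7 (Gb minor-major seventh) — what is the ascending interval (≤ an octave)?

Fb minor eleventh has Cb as its 5th, and GbmM7 (Gb minor-major seventh) has F as its 7th.
4 letter names make it a fourth; at 6 semitones (a half step wider than perfect) the quality is augmented.

augmented 4th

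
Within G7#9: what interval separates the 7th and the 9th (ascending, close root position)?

augmented 3rd

G7#9 is spelled G B D F A♯.
That puts F below A♯.
From F to A♯: 5 semitones over a third = augmented.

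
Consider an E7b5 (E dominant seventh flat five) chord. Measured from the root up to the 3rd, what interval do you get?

E7b5 is spelled E, G#, Bb, D.
That puts E below G#.
Counting 3 letters and 4 half steps from E gives a major third.

major third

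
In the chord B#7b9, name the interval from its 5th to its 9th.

diminished fifth

B#7b9 (B# dominant seventh flat nine) is spelled B#, D##, F##, A#, C#.
The 5th is F## and the 9th is C#.
F## up to C# is 6 semitones, a half step narrower than a perfect fifth, so the interval is diminished.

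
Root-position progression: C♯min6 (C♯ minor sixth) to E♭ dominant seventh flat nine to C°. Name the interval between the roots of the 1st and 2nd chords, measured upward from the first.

diminished 3rd

The roots are C♯ and E♭.
C♯ up to E♭ is 2 semitones, a whole step narrower than a major third, so the interval is diminished.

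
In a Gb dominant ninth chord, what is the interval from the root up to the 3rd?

major third

Gb9 is spelled Gb Bb Db Fb Ab.
So we need the interval from Gb up to Bb.
Gb up to Bb spans 3 letter names and 4 semitones — a major third.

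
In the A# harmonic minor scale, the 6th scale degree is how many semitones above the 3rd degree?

The scale is A# B# C# D# E# F# G##.
C# up to F# is a perfect fourth — 5 semitones.

5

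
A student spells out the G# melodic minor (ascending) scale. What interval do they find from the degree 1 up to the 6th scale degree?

major sixth

G# melodic minor: G# A# B C# D# E# F##.
Degree 1 = G#; scale degree 6 = E#.
Counting 6 letters and 9 half steps from G# gives a major sixth.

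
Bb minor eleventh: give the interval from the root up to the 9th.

major ninth

Spelling the chord: Bb, Db, F, Ab, C, Eb.
Root = Bb; 9th = C.
Counting 9 letters and 14 half steps from Bb gives a major ninth.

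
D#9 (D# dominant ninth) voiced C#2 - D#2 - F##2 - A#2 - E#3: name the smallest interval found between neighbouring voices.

Adjacent intervals: C#2→D#2 = major second; D#2→F##2 = major third; F##2→A#2 = minor third; A#2→E#3 = perfect fifth.
The smallest is C#2 to D#2, a major second (2 semitones).

major second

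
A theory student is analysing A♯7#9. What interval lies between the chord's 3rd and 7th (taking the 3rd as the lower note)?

Spelling the chord: A♯, C𝄪, E♯, G♯, B𝄪.
That puts C𝄪 below G♯.
5 letter names make it a fifth; at 6 semitones (a half step narrower than perfect) the quality is diminished.
This 3–7 tritone is the characteristic tension at the heart of the dominant sound.

diminished fifth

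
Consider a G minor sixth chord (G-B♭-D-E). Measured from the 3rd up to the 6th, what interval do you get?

A4

The 3rd is B♭ and the 6th is E.
B♭ up to E is 6 semitones, a half step wider than a perfect fourth, so the interval is augmented.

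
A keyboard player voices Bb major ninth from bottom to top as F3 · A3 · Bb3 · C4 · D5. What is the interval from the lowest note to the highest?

major thirteenth

The outer voices are F3 and D5.
Counting 13 letters and 21 half steps from F gives a major thirteenth.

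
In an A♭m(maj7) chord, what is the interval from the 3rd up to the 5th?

major third

The chord tones of A♭m(maj7) are A♭ C♭ E♭ G.
3rd = C♭; 5th = E♭.
Counting 3 letters and 4 half steps from C♭ gives a major third.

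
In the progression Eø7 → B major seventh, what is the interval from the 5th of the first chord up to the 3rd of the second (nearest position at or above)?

augmented 3rd

Eø7 has Bb as its 5th, and B major seventh has D# as its 3rd.
From Bb to D#: 5 semitones over a third = augmented.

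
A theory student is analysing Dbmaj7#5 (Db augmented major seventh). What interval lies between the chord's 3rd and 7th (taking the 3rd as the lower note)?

P5

Spelling the chord: Db–F–A–C.
The 3rd is F and the 7th is C.
F up to C spans 5 letter names and 7 semitones — a perfect fifth.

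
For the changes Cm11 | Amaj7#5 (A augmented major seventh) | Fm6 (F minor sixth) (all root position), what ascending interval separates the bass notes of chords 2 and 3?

minor sixth

The roots are A and F.
From A to F: 8 semitones over a sixth = minor.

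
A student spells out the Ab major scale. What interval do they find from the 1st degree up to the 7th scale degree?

M7

Ab major: Ab Bb C Db Eb F G.
The 1st degree is Ab and the 7th scale degree is G.
Counting 7 letters and 11 half steps from Ab gives a major seventh.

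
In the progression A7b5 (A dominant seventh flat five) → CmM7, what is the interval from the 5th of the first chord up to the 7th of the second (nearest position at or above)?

The 5th of A7b5 (A dominant seventh flat five) is E♭; the 7th of CmM7 is B.
From E♭ to B: 8 semitones over a fifth = augmented.

augmented fifth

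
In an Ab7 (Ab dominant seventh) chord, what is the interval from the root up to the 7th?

Ab7 is spelled Ab-C-Eb-Gb.
That puts Ab below Gb.
Ab up to Gb is 10 semitones, a half step narrower than a major seventh, so the interval is minor.

minor 7th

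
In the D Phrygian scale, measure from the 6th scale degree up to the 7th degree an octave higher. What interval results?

Spelling the D Phrygian scale: D E♭ F G A B♭ C.
6th scale degree = B♭; 7th scale degree (up an octave) = C.
From B♭ to C is 14 semitones, exactly the major ninth.

major 9th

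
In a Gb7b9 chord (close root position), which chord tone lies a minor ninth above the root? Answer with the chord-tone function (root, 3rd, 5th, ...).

9th

The chord tones of Gb7b9 (Gb dominant seventh flat nine) are Gb–Bb–Db–Fb–Abb.
The root is Gb. A minor ninth above Gb is Abb.
Abb is the chord's 9th.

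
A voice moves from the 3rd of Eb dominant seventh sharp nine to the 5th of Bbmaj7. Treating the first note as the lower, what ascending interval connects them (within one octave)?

m7

The 3rd of Eb dominant seventh sharp nine is G; the 5th of Bbmaj7 is F.
7 letter names make it a seventh; at 10 semitones (a half step narrower than major) the quality is minor.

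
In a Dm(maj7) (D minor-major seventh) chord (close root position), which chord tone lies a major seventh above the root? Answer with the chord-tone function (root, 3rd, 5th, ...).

Spelling the chord: D, F, A, C♯.
The root is D. A major seventh above D is C♯.
C♯ is the chord's 7th.

7th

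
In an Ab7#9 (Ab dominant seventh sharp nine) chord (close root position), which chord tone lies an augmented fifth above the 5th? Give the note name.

Ab dominant seventh sharp nine: Ab C Eb Gb B.
The 5th is Eb. An augmented fifth above Eb is B.
B is the chord's 9th.

B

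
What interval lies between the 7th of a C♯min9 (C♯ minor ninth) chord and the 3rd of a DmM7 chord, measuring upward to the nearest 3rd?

d5

C♯min9 (C♯ minor ninth) has B as its 7th, and DmM7 has F as its 3rd.
5 letter names make it a fifth; at 6 semitones (a half step narrower than perfect) the quality is diminished.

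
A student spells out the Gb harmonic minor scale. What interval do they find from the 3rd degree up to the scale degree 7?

Gb harmonic minor: Gb Ab Bbb Cb Db Ebb F.
The 3rd degree is Bbb and the scale degree 7 is F.
From Bbb to F: 8 semitones over a fifth = augmented.

A5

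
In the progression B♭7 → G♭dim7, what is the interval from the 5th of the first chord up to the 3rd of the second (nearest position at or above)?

diminished fourth

B♭7 has F as its 5th, and G♭dim7 has B𝄫 as its 3rd.
F up to B𝄫 is 4 semitones, a half step narrower than a perfect fourth, so the interval is diminished.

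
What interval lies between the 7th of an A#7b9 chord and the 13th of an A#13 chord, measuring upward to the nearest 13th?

The 7th of A#7b9 is G#; the 13th of A#13 is F##.
Counting 7 letters and 11 half steps from G# gives a major seventh.

major 7th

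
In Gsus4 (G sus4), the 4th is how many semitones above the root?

5

The chord tones of G sus4 are G, C, D.
G to C is a perfect fourth: 5 semitones.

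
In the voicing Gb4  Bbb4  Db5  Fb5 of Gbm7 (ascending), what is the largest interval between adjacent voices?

major third

Adjacent intervals: Gb4→Bbb4 = minor third; Bbb4→Db5 = major third; Db5→Fb5 = minor third.
The largest is Bbb4 to Db5, a major third (4 semitones).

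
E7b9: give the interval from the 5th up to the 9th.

d5

Spelling the chord: E G# B D F.
That puts B below F.
5 letter names make it a fifth; at 6 semitones (a half step narrower than perfect) the quality is diminished.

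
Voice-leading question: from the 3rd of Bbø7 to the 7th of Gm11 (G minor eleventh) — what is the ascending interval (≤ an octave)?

Bbø7 has Db as its 3rd, and Gm11 (G minor eleventh) has F as its 7th.
Db up to F spans 3 letter names and 4 semitones — a major third.

major third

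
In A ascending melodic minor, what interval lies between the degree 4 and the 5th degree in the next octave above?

major ninth

The scale runs A B C D E F# G#.
So we need the interval from D up to E.
D up to E spans 9 letter names and 14 semitones — a major ninth.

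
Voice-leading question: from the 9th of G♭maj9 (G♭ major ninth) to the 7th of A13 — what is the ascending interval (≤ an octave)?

major seventh

G♭maj9 (G♭ major ninth) has A♭ as its 9th, and A13 has G as its 7th.
From A♭ to G is 11 semitones, exactly the major seventh.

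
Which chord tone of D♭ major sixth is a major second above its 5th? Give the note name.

D♭ major sixth: D♭ F A♭ B♭.
The 5th is A♭. A major second above A♭ is B♭.
B♭ is the chord's 6th.

Bb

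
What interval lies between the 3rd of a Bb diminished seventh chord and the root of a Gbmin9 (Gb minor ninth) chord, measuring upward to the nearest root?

perfect fourth

The 3rd of Bb diminished seventh is Db; the root of Gbmin9 (Gb minor ninth) is Gb.
Db up to Gb spans 4 letter names and 5 semitones — a perfect fourth.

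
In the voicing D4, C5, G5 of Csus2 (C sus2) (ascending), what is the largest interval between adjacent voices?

Adjacent intervals: D4→C5 = minor seventh; C5→G5 = perfect fifth.
The largest is D4 to C5, a minor seventh (10 semitones).

minor 7th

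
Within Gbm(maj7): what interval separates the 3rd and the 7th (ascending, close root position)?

Spelling the chord: Gb-Bbb-Db-F.
3rd = Bbb; 7th = F.
Bbb up to F is 8 semitones, a half step wider than a perfect fifth, so the interval is augmented.

augmented fifth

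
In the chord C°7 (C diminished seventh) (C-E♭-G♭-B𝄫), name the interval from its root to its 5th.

Root = C; 5th = G♭.
5 letter names make it a fifth; at 6 semitones (a half step narrower than perfect) the quality is diminished.

diminished fifth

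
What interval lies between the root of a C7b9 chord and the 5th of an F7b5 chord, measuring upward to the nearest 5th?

C7b9 has C as its root, and F7b5 has Cb as its 5th.
From C to Cb: 11 semitones over an octave = diminished.

diminished octave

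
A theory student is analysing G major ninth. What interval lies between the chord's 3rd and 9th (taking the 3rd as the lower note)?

minor 7th

The chord tones of G major ninth are G–B–D–F#–A.
The 3rd is B and the 9th is A.
B up to A is 10 semitones, a half step narrower than a major seventh, so the interval is minor.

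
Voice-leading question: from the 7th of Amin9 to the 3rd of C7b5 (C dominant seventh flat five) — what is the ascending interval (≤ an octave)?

major sixth

The 7th of Amin9 is G; the 3rd of C7b5 (C dominant seventh flat five) is E.
From G to E is 9 semitones, exactly the major sixth.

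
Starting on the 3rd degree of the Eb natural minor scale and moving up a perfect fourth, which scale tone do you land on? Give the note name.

Cb

The scale is Eb F Gb Ab Bb Cb Db.
The 3rd degree is Gb; a perfect fourth above that is Cb — scale degree 6.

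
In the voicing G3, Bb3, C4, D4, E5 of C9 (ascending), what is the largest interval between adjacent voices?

major ninth

Adjacent intervals: G3→Bb3 = minor third; Bb3→C4 = major second; C4→D4 = major second; D4→E5 = major ninth.
The largest is D4 to E5, a major ninth (14 semitones).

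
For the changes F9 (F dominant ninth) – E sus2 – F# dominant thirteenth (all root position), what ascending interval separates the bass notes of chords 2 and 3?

major second

The roots are E and F#.
E up to F# spans 2 letter names and 2 semitones — a major second.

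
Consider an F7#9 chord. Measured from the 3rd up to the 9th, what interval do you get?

major 7th

The chord tones of F dominant seventh sharp nine are F, A, C, Eb, G#.
So we need the interval from A up to G#.
Counting 7 letters and 11 half steps from A gives a major seventh.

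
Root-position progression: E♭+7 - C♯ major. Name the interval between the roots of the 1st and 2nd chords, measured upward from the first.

augmented sixth

The roots are E♭ and C♯.
6 letter names make it a sixth; at 10 semitones (a half step wider than major) the quality is augmented.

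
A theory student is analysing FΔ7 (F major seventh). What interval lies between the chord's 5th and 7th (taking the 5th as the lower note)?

major third

Fmaj7: F A C E.
The 5th is C and the 7th is E.
Counting 3 letters and 4 half steps from C gives a major third.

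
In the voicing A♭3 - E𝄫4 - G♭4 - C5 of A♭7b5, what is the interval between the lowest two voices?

Those voices are A♭3 and E𝄫4.
A♭ up to E𝄫 is 6 semitones, a half step narrower than a perfect fifth, so the interval is diminished.

diminished fifth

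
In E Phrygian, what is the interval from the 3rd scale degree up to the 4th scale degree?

The scale runs E F G A B C D.
That puts G below A.
G up to A spans 2 letter names and 2 semitones — a major second.

M2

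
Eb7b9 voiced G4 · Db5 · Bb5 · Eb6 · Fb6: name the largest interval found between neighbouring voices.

Adjacent intervals: G4→Db5 = diminished fifth; Db5→Bb5 = major sixth; Bb5→Eb6 = perfect fourth; Eb6→Fb6 = minor second.
The largest is Db5 to Bb5, a major sixth (9 semitones).

major sixth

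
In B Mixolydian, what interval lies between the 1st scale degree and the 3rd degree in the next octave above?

B mixolydian: B C♯ D♯ E F♯ G♯ A.
So we need the interval from B up to D♯.
From B to D♯ is 16 semitones, exactly the major tenth.

major 10th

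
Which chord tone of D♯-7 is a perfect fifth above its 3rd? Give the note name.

C#

Spelling the chord: D♯-F♯-A♯-C♯.
The 3rd is F♯. A perfect fifth above F♯ is C♯.
C♯ is the chord's 7th.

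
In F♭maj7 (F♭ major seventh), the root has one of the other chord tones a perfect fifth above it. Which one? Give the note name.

Cb

Spelling the chord: F♭-A♭-C♭-E♭.
The root is F♭. A perfect fifth above F♭ is C♭.
C♭ is the chord's 5th.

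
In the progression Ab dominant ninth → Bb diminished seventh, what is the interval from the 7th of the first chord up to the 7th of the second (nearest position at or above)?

The 7th of Ab dominant ninth is Gb; the 7th of Bb diminished seventh is Abb.
2 letter names make it a second; at 1 semitone (a half step narrower than major) the quality is minor.

minor 2nd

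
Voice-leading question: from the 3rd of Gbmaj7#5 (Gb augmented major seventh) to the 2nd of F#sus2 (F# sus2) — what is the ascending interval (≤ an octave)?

augmented 6th

The 3rd of Gbmaj7#5 (Gb augmented major seventh) is Bb; the 2nd of F#sus2 (F# sus2) is G#.
From Bb to G#: 10 semitones over a sixth = augmented.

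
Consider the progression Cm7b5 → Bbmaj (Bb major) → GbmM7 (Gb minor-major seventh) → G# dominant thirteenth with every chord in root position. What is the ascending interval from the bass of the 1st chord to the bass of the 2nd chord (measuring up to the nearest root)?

minor 7th

The roots are C and Bb.
C up to Bb is 10 semitones, a half step narrower than a major seventh, so the interval is minor.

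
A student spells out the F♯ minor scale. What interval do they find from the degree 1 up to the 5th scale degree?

perfect 5th

The scale runs F♯ G♯ A B C♯ D E.
The degree 1 is F♯ and the scale degree 5 is C♯.
Counting 5 letters and 7 half steps from F♯ gives a perfect fifth.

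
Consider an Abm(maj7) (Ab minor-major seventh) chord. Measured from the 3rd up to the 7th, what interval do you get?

Abm(maj7): Ab Cb Eb G.
That puts Cb below G.
From Cb to G: 8 semitones over a fifth = augmented.

A5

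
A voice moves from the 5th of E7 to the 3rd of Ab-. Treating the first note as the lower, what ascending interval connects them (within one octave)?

E7 has B as its 5th, and Ab- has Cb as its 3rd.
From B to Cb: 0 semitones over a second = diminished.

diminished second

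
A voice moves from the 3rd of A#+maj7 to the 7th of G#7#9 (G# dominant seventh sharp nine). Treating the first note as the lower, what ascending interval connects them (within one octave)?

The 3rd of A#+maj7 is C##; the 7th of G#7#9 (G# dominant seventh sharp nine) is F#.
From C## to F#: 4 semitones over a fourth = diminished.

diminished fourth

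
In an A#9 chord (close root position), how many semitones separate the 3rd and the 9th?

10

A# dominant ninth is spelled A#, C##, E#, G#, B#.
C## to B# is a minor seventh: 10 semitones.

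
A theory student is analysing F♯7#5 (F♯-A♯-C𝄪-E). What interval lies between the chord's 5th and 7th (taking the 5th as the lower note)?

5th = C𝄪; 7th = E.
From C𝄪 to E: 2 semitones over a third = diminished.

d3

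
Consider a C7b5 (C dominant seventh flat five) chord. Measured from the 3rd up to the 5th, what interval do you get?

The chord tones of C7b5 are C-E-Gb-Bb.
The 3rd is E and the 5th is Gb.
E up to Gb is 2 semitones, a whole step narrower than a major third, so the interval is diminished.

diminished 3rd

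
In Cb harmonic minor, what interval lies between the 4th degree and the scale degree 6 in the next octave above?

minor tenth

Cb harmonic minor: Cb Db Ebb Fb Gb Abb Bb.
4th degree = Fb; scale degree 6 (up an octave) = Abb.
Fb up to Abb is 15 semitones, a half step narrower than a major tenth, so the interval is minor.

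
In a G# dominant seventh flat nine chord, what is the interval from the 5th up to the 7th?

G#7b9 is spelled G#, B#, D#, F#, A.
The 5th is D# and the 7th is F#.
D# up to F# is 3 semitones, a half step narrower than a major third, so the interval is minor.

minor third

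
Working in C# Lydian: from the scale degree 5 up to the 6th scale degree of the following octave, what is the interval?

The scale runs C# D# E# F## G# A# B#.
The scale degree 5 is G# and the 6th degree (up an octave) is A#.
From G# to A# is 14 semitones, exactly the major ninth.

major 9th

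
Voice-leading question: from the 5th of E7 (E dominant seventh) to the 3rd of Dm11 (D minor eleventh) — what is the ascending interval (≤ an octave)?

E7 (E dominant seventh) has B as its 5th, and Dm11 (D minor eleventh) has F as its 3rd.
5 letter names make it a fifth; at 6 semitones (a half step narrower than perfect) the quality is diminished.

diminished 5th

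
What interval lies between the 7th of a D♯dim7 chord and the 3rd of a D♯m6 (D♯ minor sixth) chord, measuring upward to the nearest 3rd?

A4

The 7th of D♯dim7 is C; the 3rd of D♯m6 (D♯ minor sixth) is F♯.
4 letter names make it a fourth; at 6 semitones (a half step wider than perfect) the quality is augmented.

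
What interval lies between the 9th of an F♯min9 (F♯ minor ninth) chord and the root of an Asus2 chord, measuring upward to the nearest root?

minor 2nd

The 9th of F♯min9 (F♯ minor ninth) is G♯; the root of Asus2 is A.
From G♯ to A: 1 semitone over a second = minor.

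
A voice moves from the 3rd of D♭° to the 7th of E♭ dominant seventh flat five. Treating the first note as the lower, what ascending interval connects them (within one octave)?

major sixth

The 3rd of D♭° is F♭; the 7th of E♭ dominant seventh flat five is D♭.
From F♭ to D♭ is 9 semitones, exactly the major sixth.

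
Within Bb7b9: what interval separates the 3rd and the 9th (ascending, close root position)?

diminished seventh

The chord tones of Bb7b9 are Bb-D-F-Ab-Cb.
That puts D below Cb.
From D to Cb: 9 semitones over a seventh = diminished.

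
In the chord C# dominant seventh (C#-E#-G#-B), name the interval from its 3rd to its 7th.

The 3rd is E# and the 7th is B.
E# up to B is 6 semitones, a half step narrower than a perfect fifth, so the interval is diminished.
This 3–7 tritone is the characteristic tension at the heart of the dominant sound.

diminished fifth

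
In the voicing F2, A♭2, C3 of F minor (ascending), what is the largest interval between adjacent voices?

Adjacent intervals: F2→A♭2 = minor third; A♭2→C3 = major third.
The largest is A♭2 to C3, a major third (4 semitones).

major 3rd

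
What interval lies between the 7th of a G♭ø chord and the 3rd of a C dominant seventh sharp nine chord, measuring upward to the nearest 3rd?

augmented 7th

G♭ø has F♭ as its 7th, and C dominant seventh sharp nine has E as its 3rd.
From F♭ to E: 12 semitones over a seventh = augmented.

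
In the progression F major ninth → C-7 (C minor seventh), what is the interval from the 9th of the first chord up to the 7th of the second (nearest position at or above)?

The 9th of F major ninth is G; the 7th of C-7 (C minor seventh) is Bb.
G up to Bb is 3 semitones, a half step narrower than a major third, so the interval is minor.

minor third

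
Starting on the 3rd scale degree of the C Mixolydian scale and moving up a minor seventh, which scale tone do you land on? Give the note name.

The scale is C D E F G A Bb.
The 3rd scale degree is E; a minor seventh above that is D — scale degree 2.

D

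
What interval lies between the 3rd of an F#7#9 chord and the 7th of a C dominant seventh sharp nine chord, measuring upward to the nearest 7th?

d2

The 3rd of F#7#9 is A#; the 7th of C dominant seventh sharp nine is Bb.
A# up to Bb is 0 semitones, a whole step narrower than a major second, so the interval is diminished.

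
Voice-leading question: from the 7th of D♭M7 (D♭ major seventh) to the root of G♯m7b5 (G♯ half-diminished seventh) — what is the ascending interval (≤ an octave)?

The 7th of D♭M7 (D♭ major seventh) is C; the root of G♯m7b5 (G♯ half-diminished seventh) is G♯.
C up to G♯ is 8 semitones, a half step wider than a perfect fifth, so the interval is augmented.

augmented fifth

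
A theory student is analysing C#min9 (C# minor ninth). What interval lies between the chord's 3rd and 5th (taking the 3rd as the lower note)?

major third

Spelling the chord: C#–E–G#–B–D#.
That puts E below G#.
Counting 3 letters and 4 half steps from E gives a major third.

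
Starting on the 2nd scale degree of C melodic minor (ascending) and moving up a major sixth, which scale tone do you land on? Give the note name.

The scale is C D Eb F G A B.
The 2nd scale degree is D; a major sixth above that is B — scale degree 7.

B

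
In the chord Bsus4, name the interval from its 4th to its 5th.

Bsus4 (B sus4) is spelled B-E-F#.
4th = E; 5th = F#.
E up to F# spans 2 letter names and 2 semitones — a major second.

major second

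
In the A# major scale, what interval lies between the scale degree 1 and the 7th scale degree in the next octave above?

The scale runs A# B# C## D# E# F## G##.
The scale degree 1 is A# and the scale degree 7 (up an octave) is G##.
From A# to G## is 23 semitones, exactly the major fourteenth.

major fourteenth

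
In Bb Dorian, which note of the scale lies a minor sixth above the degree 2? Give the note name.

The scale is Bb C Db Eb F G Ab.
The degree 2 is C; a minor sixth above that is Ab — scale degree 7.

Ab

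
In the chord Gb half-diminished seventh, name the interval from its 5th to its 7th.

major 3rd

Gbø7 is spelled Gb, Bbb, Dbb, Fb.
5th = Dbb; 7th = Fb.
From Dbb to Fb is 4 semitones, exactly the major third.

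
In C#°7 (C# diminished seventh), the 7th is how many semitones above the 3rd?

C#°7: C# E G Bb.
E to Bb is a diminished fifth: 6 semitones.

6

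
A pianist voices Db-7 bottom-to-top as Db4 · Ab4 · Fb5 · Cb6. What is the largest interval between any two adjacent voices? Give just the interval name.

Adjacent intervals: Db4→Ab4 = perfect fifth; Ab4→Fb5 = minor sixth; Fb5→Cb6 = perfect fifth.
The largest is Ab4 to Fb5, a minor sixth (8 semitones).

minor 6th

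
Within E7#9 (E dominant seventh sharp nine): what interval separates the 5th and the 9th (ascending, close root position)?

The chord tones of E dominant seventh sharp nine are E, G#, B, D, F##.
So we need the interval from B up to F##.
From B to F##: 8 semitones over a fifth = augmented.

augmented 5th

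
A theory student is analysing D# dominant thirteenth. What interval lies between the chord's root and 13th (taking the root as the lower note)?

M13

D#13: D# F## A# C# E# B#.
So we need the interval from D# up to B#.
Counting 13 letters and 21 half steps from D# gives a major thirteenth.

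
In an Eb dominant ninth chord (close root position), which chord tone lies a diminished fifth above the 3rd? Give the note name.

Eb9 is spelled Eb, G, Bb, Db, F.
The 3rd is G. A diminished fifth above G is Db.
Db is the chord's 7th.

Db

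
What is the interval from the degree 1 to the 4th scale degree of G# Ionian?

perfect fourth

Spelling G# Ionian: G# A# B# C# D# E# F##.
The degree 1 is G# and the scale degree 4 is C#.
From G# to C# is 5 semitones, exactly the perfect fourth.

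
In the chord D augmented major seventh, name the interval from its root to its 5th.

D augmented major seventh: D F# A# C#.
Root = D; 5th = A#.
From D to A#: 8 semitones over a fifth = augmented.

augmented 5th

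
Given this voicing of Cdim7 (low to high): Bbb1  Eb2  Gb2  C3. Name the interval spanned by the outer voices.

The outer voices are Bbb1 and C3.
9 letter names make it a ninth; at 15 semitones (a half step wider than major) the quality is augmented.

augmented ninth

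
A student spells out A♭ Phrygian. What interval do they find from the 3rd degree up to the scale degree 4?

major 2nd

Spelling A♭ Phrygian: A♭ B𝄫 C♭ D♭ E♭ F♭ G♭.
That puts C♭ below D♭.
C♭ up to D♭ spans 2 letter names and 2 semitones — a major second.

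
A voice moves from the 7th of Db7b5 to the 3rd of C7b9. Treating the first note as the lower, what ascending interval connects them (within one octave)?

The 7th of Db7b5 is Cb; the 3rd of C7b9 is E.
From Cb to E: 5 semitones over a third = augmented.

augmented third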